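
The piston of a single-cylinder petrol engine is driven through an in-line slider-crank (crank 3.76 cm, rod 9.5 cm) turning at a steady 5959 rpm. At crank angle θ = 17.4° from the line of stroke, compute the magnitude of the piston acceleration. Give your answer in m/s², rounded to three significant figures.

18800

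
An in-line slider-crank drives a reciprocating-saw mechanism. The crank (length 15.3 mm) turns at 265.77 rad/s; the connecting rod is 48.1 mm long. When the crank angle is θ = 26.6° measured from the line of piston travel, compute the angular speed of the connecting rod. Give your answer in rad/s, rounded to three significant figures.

76.4

ω = 265.8 rad/s
The rod makes angle φ with the slider axis where L sinφ = r sinθ; differentiating, L cosφ·φ̇ = r ω cosθ.
L cosφ = √(L² − r² sin²θ) = 0.04761 m.
|ω_rod| = r ω |cosθ| / √(L² − r² sin²θ) = 0.0153·265.8·0.89415/0.04761 = 76.369 rad/s.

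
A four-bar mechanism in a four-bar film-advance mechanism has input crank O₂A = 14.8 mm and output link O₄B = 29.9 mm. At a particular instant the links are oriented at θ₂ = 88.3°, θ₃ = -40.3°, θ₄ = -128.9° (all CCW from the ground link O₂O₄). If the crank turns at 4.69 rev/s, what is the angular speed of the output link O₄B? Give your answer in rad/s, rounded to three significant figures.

ω₂ = 29.47 rad/s (from 4.69 rev/s).
Differentiating the loop-closure r₂e^{iθ₂}+r₃e^{iθ₃}=r₁+r₄e^{iθ₄} gives r₂ω₂e^{iθ₂}+r₃ω₃e^{iθ₃}=r₄ω₄e^{iθ₄}.
Eliminating the other unknown: ω₄ = r₂ω₂ sin(θ₂−θ₃) / [r₄ sin(θ₄−θ₃)].
Numerator sine = +0.78152; denominator sine = -0.99970.
Result = 0.0148·29.47·(+0.78152) / (0.0299·(-0.99970)) = -11.403 rad/s; magnitude 11.403 rad/s.

11.4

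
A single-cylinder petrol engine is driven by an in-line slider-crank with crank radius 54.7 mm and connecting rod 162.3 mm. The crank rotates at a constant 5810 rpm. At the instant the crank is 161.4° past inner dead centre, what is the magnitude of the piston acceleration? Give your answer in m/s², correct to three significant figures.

13700

ω = 2π·5810/60 = 608.4 rad/s
x(θ) = r cosθ + √(L² − r² sin²θ); with ω constant, a = ω²·d²x/dθ².
d²x/dθ² = −r cosθ − r²(cos2θ)/√u − r⁴ sin²2θ/(4u^{3/2}),  u = L² − r² sin²θ = 0.0260369 m².
Substituting r = 0.0547 m, L = 0.1623 m, θ = 161.4°: d²x/dθ² = +0.036878 m.
a = ω²·d²x/dθ² = (608.4)²·(+0.036878) = +13651 m/s²;  |a| = 13651 m/s².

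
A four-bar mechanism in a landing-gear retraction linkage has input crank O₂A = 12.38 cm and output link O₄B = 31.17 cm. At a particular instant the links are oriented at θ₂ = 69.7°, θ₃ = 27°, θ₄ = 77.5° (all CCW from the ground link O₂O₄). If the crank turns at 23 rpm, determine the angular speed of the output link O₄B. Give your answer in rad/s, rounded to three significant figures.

ω₂ = 2.409 rad/s (from 23 rpm).
Differentiating the loop-closure r₂e^{iθ₂}+r₃e^{iθ₃}=r₁+r₄e^{iθ₄} gives r₂ω₂e^{iθ₂}+r₃ω₃e^{iθ₃}=r₄ω₄e^{iθ₄}.
Eliminating the other unknown: ω₄ = r₂ω₂ sin(θ₂−θ₃) / [r₄ sin(θ₄−θ₃)].
Numerator sine = +0.67816; denominator sine = +0.77162.
Result = 0.1238·2.409·(+0.67816) / (0.3117·(+0.77162)) = +0.84075 rad/s; magnitude 0.84075 rad/s.

0.841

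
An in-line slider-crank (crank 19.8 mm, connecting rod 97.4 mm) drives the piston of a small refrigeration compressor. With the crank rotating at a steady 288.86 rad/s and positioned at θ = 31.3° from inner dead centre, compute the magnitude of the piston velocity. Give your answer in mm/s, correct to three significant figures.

ω = 288.9 rad/s
For an in-line slider-crank, x = r cosθ + √(L² − r² sin²θ), so v = −rω sinθ·[1 + r cosθ/√(L² − r² sin²θ)].
With r = 0.0198 m, L = 0.0974 m, θ = 31.3°: √(L² − r² sin²θ) = 0.096855 m.
v = −0.0198·288.9·0.51952·[1 + 0.0198·0.85446/0.096855] = -3.4904 m/s.
|v| = 3.4904 m/s = 3490.4 mm/s.

3490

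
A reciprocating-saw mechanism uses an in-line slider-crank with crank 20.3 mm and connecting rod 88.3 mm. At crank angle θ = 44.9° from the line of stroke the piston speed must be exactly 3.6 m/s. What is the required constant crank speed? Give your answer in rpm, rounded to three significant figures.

2060

For an in-line slider-crank, |v_piston| = rω|sinθ|·[1 + r cosθ/√(L² − r² sin²θ)].
With r = 0.0203 m, L = 0.0883 m, θ = 44.9°: the bracketed kinematic factor |dx/dθ| = 0.016694 m.
ω = v/|dx/dθ| = 3.6/0.016694 = 215.65 rad/s.
N = 60ω/(2π) = 2059.3 rpm.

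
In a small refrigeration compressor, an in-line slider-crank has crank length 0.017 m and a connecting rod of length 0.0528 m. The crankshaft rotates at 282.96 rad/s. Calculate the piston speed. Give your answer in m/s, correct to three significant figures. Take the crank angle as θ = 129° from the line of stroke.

ω = 283 rad/s
For an in-line slider-crank, x = r cosθ + √(L² − r² sin²θ), so v = −rω sinθ·[1 + r cosθ/√(L² − r² sin²θ)].
With r = 0.017 m, L = 0.0528 m, θ = 129°: √(L² − r² sin²θ) = 0.05112 m.
v = −0.017·283·0.77715·[1 + 0.017·-0.62932/0.05112] = -2.956 m/s.
|v| = 2.956 m/s.

2.96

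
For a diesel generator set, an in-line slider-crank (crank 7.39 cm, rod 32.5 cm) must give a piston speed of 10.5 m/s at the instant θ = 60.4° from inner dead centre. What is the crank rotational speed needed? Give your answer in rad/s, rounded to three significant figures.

147

For an in-line slider-crank, |v_piston| = rω|sinθ|·[1 + r cosθ/√(L² − r² sin²θ)].
With r = 0.0739 m, L = 0.325 m, θ = 60.4°: the bracketed kinematic factor |dx/dθ| = 0.071618 m.
ω = v/|dx/dθ| = 10.5/0.071618 = 146.61 rad/s.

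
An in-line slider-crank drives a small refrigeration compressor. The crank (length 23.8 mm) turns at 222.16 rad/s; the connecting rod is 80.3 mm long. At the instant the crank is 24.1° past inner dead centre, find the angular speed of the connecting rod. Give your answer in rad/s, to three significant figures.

60.6

ω = 222.2 rad/s
The rod makes angle φ with the slider axis where L sinφ = r sinθ; differentiating, L cosφ·φ̇ = r ω cosθ.
L cosφ = √(L² − r² sin²θ) = 0.07971 m.
|ω_rod| = r ω |cosθ| / √(L² − r² sin²θ) = 0.0238·222.2·0.91283/0.07971 = 60.551 rad/s.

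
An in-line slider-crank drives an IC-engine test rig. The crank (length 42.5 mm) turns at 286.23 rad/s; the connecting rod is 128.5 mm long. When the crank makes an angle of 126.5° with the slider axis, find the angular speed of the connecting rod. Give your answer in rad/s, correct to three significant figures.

58.4

ω = 286.2 rad/s
The rod makes angle φ with the slider axis where L sinφ = r sinθ; differentiating, L cosφ·φ̇ = r ω cosθ.
L cosφ = √(L² − r² sin²θ) = 0.12388 m.
|ω_rod| = r ω |cosθ| / √(L² − r² sin²θ) = 0.0425·286.2·0.59482/0.12388 = 58.413 rad/s.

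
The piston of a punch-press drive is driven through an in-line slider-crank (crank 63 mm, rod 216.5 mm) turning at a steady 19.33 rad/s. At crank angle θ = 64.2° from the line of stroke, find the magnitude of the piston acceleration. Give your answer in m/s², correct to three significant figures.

ω = 19.33 rad/s
x(θ) = r cosθ + √(L² − r² sin²θ); with ω constant, a = ω²·d²x/dθ².
d²x/dθ² = −r cosθ − r²(cos2θ)/√u − r⁴ sin²2θ/(4u^{3/2}),  u = L² − r² sin²θ = 0.0436551 m².
Substituting r = 0.063 m, L = 0.2165 m, θ = 64.2°: d²x/dθ² = -0.015885 m.
a = ω²·d²x/dθ² = (19.33)²·(-0.015885) = -5.9356 m/s²;  |a| = 5.9356 m/s².

5.94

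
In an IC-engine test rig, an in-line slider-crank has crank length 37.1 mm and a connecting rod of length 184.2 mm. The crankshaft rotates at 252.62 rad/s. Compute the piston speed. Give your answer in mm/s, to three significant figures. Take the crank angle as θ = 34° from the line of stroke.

6120

ω = 252.6 rad/s
For an in-line slider-crank, x = r cosθ + √(L² − r² sin²θ), so v = −rω sinθ·[1 + r cosθ/√(L² − r² sin²θ)].
With r = 0.0371 m, L = 0.1842 m, θ = 34°: √(L² − r² sin²θ) = 0.18303 m.
v = −0.0371·252.6·0.55919·[1 + 0.0371·0.82904/0.18303] = -6.1216 m/s.
|v| = 6.1216 m/s = 6121.6 mm/s.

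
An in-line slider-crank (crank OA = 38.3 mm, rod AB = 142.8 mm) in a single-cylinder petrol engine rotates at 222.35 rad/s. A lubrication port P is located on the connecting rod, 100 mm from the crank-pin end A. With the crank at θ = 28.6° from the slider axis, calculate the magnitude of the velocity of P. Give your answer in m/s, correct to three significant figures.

5.26

ω = 222.3 rad/s.  Crank-pin speed |V_A| = rω = 8.516 m/s, perpendicular to OA.
Rod angle: sinφ = −(r/L) sinθ ⇒ φ = -7.376°; ω_rod = −rω cosθ/√(L²−r²sin²θ) = -52.796 rad/s.
V_P = V_A + ω_rod × AP, with AP = 0.1 m along the rod.
Components: V_Px = −rω sinθ − a·ω_rod·sinφ = -4.7544 m/s;  V_Py = rω cosθ + a·ω_rod·cosφ = +2.241 m/s.
|V_P| = √(V_Px² + V_Py²) = 5.2561 m/s.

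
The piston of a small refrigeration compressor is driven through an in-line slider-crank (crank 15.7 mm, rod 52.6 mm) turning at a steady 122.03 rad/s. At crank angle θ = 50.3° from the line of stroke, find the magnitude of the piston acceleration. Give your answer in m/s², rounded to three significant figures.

138

ω = 122 rad/s
x(θ) = r cosθ + √(L² − r² sin²θ); with ω constant, a = ω²·d²x/dθ².
d²x/dθ² = −r cosθ − r²(cos2θ)/√u − r⁴ sin²2θ/(4u^{3/2}),  u = L² − r² sin²θ = 0.00262084 m².
Substituting r = 0.0157 m, L = 0.0526 m, θ = 50.3°: d²x/dθ² = -0.0092523 m.
a = ω²·d²x/dθ² = (122)²·(-0.0092523) = -137.78 m/s²;  |a| = 137.78 m/s².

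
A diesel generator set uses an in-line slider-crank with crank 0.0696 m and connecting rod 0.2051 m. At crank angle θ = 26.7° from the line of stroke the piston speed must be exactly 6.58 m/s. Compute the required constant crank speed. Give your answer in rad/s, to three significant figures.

161

For an in-line slider-crank, |v_piston| = rω|sinθ|·[1 + r cosθ/√(L² − r² sin²θ)].
With r = 0.0696 m, L = 0.2051 m, θ = 26.7°: the bracketed kinematic factor |dx/dθ| = 0.040865 m.
ω = v/|dx/dθ| = 6.58/0.040865 = 161.02 rad/s.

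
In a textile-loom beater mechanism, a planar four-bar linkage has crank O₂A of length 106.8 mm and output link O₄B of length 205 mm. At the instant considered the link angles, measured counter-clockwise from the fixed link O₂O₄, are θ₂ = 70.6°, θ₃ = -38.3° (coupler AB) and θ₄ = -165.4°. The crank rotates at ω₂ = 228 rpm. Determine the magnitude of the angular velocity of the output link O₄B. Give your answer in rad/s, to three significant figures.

14.8

ω₂ = 23.88 rad/s (from 228 rpm).
Differentiating the loop-closure r₂e^{iθ₂}+r₃e^{iθ₃}=r₁+r₄e^{iθ₄} gives r₂ω₂e^{iθ₂}+r₃ω₃e^{iθ₃}=r₄ω₄e^{iθ₄}.
Eliminating the other unknown: ω₄ = r₂ω₂ sin(θ₂−θ₃) / [r₄ sin(θ₄−θ₃)].
Numerator sine = +0.94609; denominator sine = -0.79758.
Result = 0.1068·23.88·(+0.94609) / (0.205·(-0.79758)) = -14.755 rad/s; magnitude 14.755 rad/s.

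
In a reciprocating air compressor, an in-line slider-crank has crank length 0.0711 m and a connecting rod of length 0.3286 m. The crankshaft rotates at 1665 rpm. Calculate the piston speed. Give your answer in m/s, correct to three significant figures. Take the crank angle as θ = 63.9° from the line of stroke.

ω = 2π·1665/60 = 174.4 rad/s
For an in-line slider-crank, x = r cosθ + √(L² − r² sin²θ), so v = −rω sinθ·[1 + r cosθ/√(L² − r² sin²θ)].
With r = 0.0711 m, L = 0.3286 m, θ = 63.9°: √(L² − r² sin²θ) = 0.32234 m.
v = −0.0711·174.4·0.89803·[1 + 0.0711·0.43994/0.32234] = -12.213 m/s.
|v| = 12.213 m/s.

12.2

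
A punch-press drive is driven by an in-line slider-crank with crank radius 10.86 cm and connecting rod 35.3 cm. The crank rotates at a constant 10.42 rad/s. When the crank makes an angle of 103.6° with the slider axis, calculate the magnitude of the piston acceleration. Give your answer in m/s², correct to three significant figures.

6.13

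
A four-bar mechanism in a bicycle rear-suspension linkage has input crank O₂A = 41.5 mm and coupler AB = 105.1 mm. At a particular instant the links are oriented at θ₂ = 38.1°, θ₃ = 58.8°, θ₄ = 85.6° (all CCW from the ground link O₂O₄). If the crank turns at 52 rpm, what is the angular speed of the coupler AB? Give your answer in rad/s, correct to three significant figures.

3.52

ω₂ = 5.445 rad/s (from 52 rpm).
Differentiating the loop-closure r₂e^{iθ₂}+r₃e^{iθ₃}=r₁+r₄e^{iθ₄} gives r₂ω₂e^{iθ₂}+r₃ω₃e^{iθ₃}=r₄ω₄e^{iθ₄}.
Eliminating the other unknown: ω₃ = r₂ω₂ sin(θ₄−θ₂) / [r₃ sin(θ₃−θ₄)].
Numerator sine = +0.73728; denominator sine = -0.45088.
Result = 0.0415·5.445·(+0.73728) / (0.1051·(-0.45088)) = -3.516 rad/s; magnitude 3.516 rad/s.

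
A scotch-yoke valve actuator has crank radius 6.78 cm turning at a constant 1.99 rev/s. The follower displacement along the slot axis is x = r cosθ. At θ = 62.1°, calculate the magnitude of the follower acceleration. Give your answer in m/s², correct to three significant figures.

4.96

ω = 12.5 rad/s (from 1.99 rev/s).
x = r cosθ ⇒ ẍ = −rω² cosθ (ω constant).
|a| = rω²|cosθ| = 0.0678·(12.5)²·|cos 62.1°| = 4.9599 m/s².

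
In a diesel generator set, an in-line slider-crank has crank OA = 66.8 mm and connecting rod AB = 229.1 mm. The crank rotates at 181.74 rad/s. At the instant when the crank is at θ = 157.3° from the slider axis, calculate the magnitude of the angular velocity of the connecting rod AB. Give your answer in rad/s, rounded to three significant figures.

ω = 181.7 rad/s
The rod makes angle φ with the slider axis where L sinφ = r sinθ; differentiating, L cosφ·φ̇ = r ω cosθ.
L cosφ = √(L² − r² sin²θ) = 0.22765 m.
|ω_rod| = r ω |cosθ| / √(L² − r² sin²θ) = 0.0668·181.7·0.92254/0.22765 = 49.199 rad/s.

49.2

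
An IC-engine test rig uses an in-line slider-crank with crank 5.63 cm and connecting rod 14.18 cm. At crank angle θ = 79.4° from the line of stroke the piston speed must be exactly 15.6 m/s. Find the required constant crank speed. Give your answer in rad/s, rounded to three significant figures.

For an in-line slider-crank, |v_piston| = rω|sinθ|·[1 + r cosθ/√(L² − r² sin²θ)].
With r = 0.0563 m, L = 0.1418 m, θ = 79.4°: the bracketed kinematic factor |dx/dθ| = 0.059729 m.
ω = v/|dx/dθ| = 15.6/0.059729 = 261.18 rad/s.

261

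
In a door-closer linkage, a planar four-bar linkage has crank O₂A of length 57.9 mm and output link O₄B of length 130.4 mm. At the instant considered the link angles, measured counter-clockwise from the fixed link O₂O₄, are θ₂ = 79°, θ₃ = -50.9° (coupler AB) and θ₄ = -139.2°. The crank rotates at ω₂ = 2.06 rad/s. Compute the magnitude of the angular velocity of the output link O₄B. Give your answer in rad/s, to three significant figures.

0.702

ω₂ = 2.06 rad/s
Differentiating the loop-closure r₂e^{iθ₂}+r₃e^{iθ₃}=r₁+r₄e^{iθ₄} gives r₂ω₂e^{iθ₂}+r₃ω₃e^{iθ₃}=r₄ω₄e^{iθ₄}.
Eliminating the other unknown: ω₄ = r₂ω₂ sin(θ₂−θ₃) / [r₄ sin(θ₄−θ₃)].
Numerator sine = +0.76717; denominator sine = -0.99956.
Result = 0.0579·2.06·(+0.76717) / (0.1304·(-0.99956)) = -0.70202 rad/s; magnitude 0.70202 rad/s.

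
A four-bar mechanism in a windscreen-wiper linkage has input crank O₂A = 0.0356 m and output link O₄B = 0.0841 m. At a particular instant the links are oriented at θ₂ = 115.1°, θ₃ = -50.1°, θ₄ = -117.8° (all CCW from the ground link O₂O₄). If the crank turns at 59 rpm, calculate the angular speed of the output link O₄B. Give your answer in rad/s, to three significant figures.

ω₂ = 6.178 rad/s (from 59 rpm).
Differentiating the loop-closure r₂e^{iθ₂}+r₃e^{iθ₃}=r₁+r₄e^{iθ₄} gives r₂ω₂e^{iθ₂}+r₃ω₃e^{iθ₃}=r₄ω₄e^{iθ₄}.
Eliminating the other unknown: ω₄ = r₂ω₂ sin(θ₂−θ₃) / [r₄ sin(θ₄−θ₃)].
Numerator sine = +0.25545; denominator sine = -0.92521.
Result = 0.0356·6.178·(+0.25545) / (0.0841·(-0.92521)) = -0.72209 rad/s; magnitude 0.72209 rad/s.

0.722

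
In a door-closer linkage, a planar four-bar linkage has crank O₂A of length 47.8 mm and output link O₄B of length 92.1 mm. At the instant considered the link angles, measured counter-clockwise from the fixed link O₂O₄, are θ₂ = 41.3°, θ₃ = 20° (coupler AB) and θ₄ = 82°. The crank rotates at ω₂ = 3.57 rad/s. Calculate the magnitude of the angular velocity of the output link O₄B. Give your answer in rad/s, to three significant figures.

0.762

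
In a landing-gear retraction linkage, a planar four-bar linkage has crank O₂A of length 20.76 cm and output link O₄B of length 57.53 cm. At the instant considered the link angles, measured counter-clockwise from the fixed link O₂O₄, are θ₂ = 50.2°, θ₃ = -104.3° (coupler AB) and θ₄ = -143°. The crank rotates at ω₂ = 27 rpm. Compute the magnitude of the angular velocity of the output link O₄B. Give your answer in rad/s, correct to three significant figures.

ω₂ = 2.827 rad/s (from 27 rpm).
Differentiating the loop-closure r₂e^{iθ₂}+r₃e^{iθ₃}=r₁+r₄e^{iθ₄} gives r₂ω₂e^{iθ₂}+r₃ω₃e^{iθ₃}=r₄ω₄e^{iθ₄}.
Eliminating the other unknown: ω₄ = r₂ω₂ sin(θ₂−θ₃) / [r₄ sin(θ₄−θ₃)].
Numerator sine = +0.43051; denominator sine = -0.62524.
Result = 0.2076·2.827·(+0.43051) / (0.5753·(-0.62524)) = -0.70252 rad/s; magnitude 0.70252 rad/s.

0.703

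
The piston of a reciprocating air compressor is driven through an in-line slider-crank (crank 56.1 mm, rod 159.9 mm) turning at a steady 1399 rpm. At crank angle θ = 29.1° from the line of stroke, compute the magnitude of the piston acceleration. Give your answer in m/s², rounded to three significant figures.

1290

ω = 2π·1399/60 = 146.5 rad/s
x(θ) = r cosθ + √(L² − r² sin²θ); with ω constant, a = ω²·d²x/dθ².
d²x/dθ² = −r cosθ − r²(cos2θ)/√u − r⁴ sin²2θ/(4u^{3/2}),  u = L² − r² sin²θ = 0.0248236 m².
Substituting r = 0.0561 m, L = 0.1599 m, θ = 29.1°: d²x/dθ² = -0.060002 m.
a = ω²·d²x/dθ² = (146.5)²·(-0.060002) = -1287.8 m/s²;  |a| = 1287.8 m/s².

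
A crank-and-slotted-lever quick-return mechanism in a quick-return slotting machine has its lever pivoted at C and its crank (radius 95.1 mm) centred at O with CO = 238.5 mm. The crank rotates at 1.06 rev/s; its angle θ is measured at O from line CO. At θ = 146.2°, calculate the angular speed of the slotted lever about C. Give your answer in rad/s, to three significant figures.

2.31

ω = 6.66 rad/s (from 1.06 rev/s).
Crank pin A relative to C: A = (d + r cosθ, r sinθ); lever angle φ = atan2(r sinθ, d + r cosθ).
Differentiating tanφ: φ̇ = rω(d cosθ + r)/(d² + r² + 2dr cosθ).
d² + r² + 2dr cosθ = |CA|² = 0.0282306 m²;  d cosθ + r = -0.10309 m.
|ω_lever| = |0.0951·6.66·-0.10309| / 0.0282306 = 2.3129 rad/s.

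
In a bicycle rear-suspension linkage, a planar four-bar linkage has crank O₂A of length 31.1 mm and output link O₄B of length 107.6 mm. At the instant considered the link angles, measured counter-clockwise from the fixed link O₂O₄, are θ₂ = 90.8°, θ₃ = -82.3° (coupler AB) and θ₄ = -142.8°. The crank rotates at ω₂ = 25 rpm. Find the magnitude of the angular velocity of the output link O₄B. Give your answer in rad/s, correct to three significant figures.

0.104

ω₂ = 2.618 rad/s (from 25 rpm).
Differentiating the loop-closure r₂e^{iθ₂}+r₃e^{iθ₃}=r₁+r₄e^{iθ₄} gives r₂ω₂e^{iθ₂}+r₃ω₃e^{iθ₃}=r₄ω₄e^{iθ₄}.
Eliminating the other unknown: ω₄ = r₂ω₂ sin(θ₂−θ₃) / [r₄ sin(θ₄−θ₃)].
Numerator sine = +0.12014; denominator sine = -0.87036.
Result = 0.0311·2.618·(+0.12014) / (0.1076·(-0.87036)) = -0.10445 rad/s; magnitude 0.10445 rad/s.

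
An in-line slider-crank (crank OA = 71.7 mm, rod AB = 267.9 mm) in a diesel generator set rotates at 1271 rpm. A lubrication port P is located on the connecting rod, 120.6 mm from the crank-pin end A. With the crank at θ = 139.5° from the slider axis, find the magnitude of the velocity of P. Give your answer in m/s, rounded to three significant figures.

ω = 133.1 rad/s.  Crank-pin speed |V_A| = rω = 9.5432 m/s, perpendicular to OA.
Rod angle: sinφ = −(r/L) sinθ ⇒ φ = -10.010°; ω_rod = −rω cosθ/√(L²−r²sin²θ) = +27.506 rad/s.
V_P = V_A + ω_rod × AP, with AP = 0.1206 m along the rod.
Components: V_Px = −rω sinθ − a·ω_rod·sinφ = -5.6212 m/s;  V_Py = rω cosθ + a·ω_rod·cosφ = -3.99 m/s.
|V_P| = √(V_Px² + V_Py²) = 6.8933 m/s.

6.89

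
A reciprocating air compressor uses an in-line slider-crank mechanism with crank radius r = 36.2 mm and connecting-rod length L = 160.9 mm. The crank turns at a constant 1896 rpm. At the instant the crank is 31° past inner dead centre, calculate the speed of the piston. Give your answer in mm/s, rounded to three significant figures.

ω = 2π·1896/60 = 198.5 rad/s
For an in-line slider-crank, x = r cosθ + √(L² − r² sin²θ), so v = −rω sinθ·[1 + r cosθ/√(L² − r² sin²θ)].
With r = 0.0362 m, L = 0.1609 m, θ = 31°: √(L² − r² sin²θ) = 0.15982 m.
v = −0.0362·198.5·0.51504·[1 + 0.0362·0.85717/0.15982] = -4.4206 m/s.
|v| = 4.4206 m/s = 4420.6 mm/s.

4420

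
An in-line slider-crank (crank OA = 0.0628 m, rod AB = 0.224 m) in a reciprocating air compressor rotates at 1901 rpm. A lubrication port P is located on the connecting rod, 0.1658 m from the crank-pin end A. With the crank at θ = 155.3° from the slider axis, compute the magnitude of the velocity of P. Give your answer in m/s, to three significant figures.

5.16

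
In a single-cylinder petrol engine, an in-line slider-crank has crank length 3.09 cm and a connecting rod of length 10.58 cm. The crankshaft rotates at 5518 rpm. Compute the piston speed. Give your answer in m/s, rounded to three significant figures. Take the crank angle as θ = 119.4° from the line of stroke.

13.2

ω = 2π·5518/60 = 577.8 rad/s
For an in-line slider-crank, x = r cosθ + √(L² − r² sin²θ), so v = −rω sinθ·[1 + r cosθ/√(L² − r² sin²θ)].
With r = 0.0309 m, L = 0.1058 m, θ = 119.4°: √(L² − r² sin²θ) = 0.10232 m.
v = −0.0309·577.8·0.87121·[1 + 0.0309·-0.49090/0.10232] = -13.25 m/s.
|v| = 13.25 m/s.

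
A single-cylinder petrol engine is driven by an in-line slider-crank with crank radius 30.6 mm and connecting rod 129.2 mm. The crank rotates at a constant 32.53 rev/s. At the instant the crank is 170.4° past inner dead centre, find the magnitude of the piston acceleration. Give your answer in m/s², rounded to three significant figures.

ω = 2π·32.5 = 204.4 rad/s
x(θ) = r cosθ + √(L² − r² sin²θ); with ω constant, a = ω²·d²x/dθ².
d²x/dθ² = −r cosθ − r²(cos2θ)/√u − r⁴ sin²2θ/(4u^{3/2}),  u = L² − r² sin²θ = 0.0166666 m².
Substituting r = 0.0306 m, L = 0.1292 m, θ = 170.4°: d²x/dθ² = +0.023311 m.
a = ω²·d²x/dθ² = (204.4)²·(+0.023311) = +973.84 m/s²;  |a| = 973.84 m/s².

974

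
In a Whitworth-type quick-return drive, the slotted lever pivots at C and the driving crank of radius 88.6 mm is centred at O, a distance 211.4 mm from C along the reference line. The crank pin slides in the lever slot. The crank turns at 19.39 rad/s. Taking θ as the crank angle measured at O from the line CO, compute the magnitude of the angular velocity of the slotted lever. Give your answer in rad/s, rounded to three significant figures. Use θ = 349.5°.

5.70

ω = 19.39 rad/s
Crank pin A relative to C: A = (d + r cosθ, r sinθ); lever angle φ = atan2(r sinθ, d + r cosθ).
Differentiating tanφ: φ̇ = rω(d cosθ + r)/(d² + r² + 2dr cosθ).
d² + r² + 2dr cosθ = |CA|² = 0.0893727 m²;  d cosθ + r = +0.29646 m.
|ω_lever| = |0.0886·19.39·+0.29646| / 0.0893727 = 5.6987 rad/s.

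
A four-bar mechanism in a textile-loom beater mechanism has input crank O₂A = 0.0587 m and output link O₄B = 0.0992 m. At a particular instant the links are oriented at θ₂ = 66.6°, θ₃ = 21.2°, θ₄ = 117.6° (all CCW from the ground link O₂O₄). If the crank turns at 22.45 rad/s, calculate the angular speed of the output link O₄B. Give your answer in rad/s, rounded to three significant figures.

9.52

ω₂ = 22.45 rad/s
Differentiating the loop-closure r₂e^{iθ₂}+r₃e^{iθ₃}=r₁+r₄e^{iθ₄} gives r₂ω₂e^{iθ₂}+r₃ω₃e^{iθ₃}=r₄ω₄e^{iθ₄}.
Eliminating the other unknown: ω₄ = r₂ω₂ sin(θ₂−θ₃) / [r₄ sin(θ₄−θ₃)].
Numerator sine = +0.71203; denominator sine = +0.99377.
Result = 0.0587·22.45·(+0.71203) / (0.0992·(+0.99377)) = +9.5182 rad/s; magnitude 9.5182 rad/s.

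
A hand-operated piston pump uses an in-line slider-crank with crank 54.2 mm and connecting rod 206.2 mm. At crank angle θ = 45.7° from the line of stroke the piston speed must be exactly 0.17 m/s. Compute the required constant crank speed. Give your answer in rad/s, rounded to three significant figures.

3.69

For an in-line slider-crank, |v_piston| = rω|sinθ|·[1 + r cosθ/√(L² − r² sin²θ)].
With r = 0.0542 m, L = 0.2062 m, θ = 45.7°: the bracketed kinematic factor |dx/dθ| = 0.046041 m.
ω = v/|dx/dθ| = 0.17/0.046041 = 3.6923 rad/s.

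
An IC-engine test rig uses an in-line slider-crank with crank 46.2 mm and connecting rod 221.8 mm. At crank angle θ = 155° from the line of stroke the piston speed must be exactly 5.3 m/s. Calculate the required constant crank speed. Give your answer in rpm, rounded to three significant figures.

For an in-line slider-crank, |v_piston| = rω|sinθ|·[1 + r cosθ/√(L² − r² sin²θ)].
With r = 0.0462 m, L = 0.2218 m, θ = 155°: the bracketed kinematic factor |dx/dθ| = 0.015825 m.
ω = v/|dx/dθ| = 5.3/0.015825 = 334.92 rad/s.
N = 60ω/(2π) = 3198.3 rpm.

3200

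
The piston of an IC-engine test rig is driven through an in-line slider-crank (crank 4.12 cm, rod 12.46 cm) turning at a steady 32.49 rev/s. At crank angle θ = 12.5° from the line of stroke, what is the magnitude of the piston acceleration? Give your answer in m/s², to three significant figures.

ω = 2π·32.5 = 204.1 rad/s
x(θ) = r cosθ + √(L² − r² sin²θ); with ω constant, a = ω²·d²x/dθ².
d²x/dθ² = −r cosθ − r²(cos2θ)/√u − r⁴ sin²2θ/(4u^{3/2}),  u = L² − r² sin²θ = 0.0154456 m².
Substituting r = 0.0412 m, L = 0.1246 m, θ = 12.5°: d²x/dθ² = -0.052669 m.
a = ω²·d²x/dθ² = (204.1)²·(-0.052669) = -2194.9 m/s²;  |a| = 2194.9 m/s².

2190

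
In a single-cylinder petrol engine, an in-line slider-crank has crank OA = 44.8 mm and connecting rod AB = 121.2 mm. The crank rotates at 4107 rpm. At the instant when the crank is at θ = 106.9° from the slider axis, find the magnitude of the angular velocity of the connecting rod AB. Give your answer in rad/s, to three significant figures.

ω = 430.1 rad/s (converted from 4107 rpm).
The rod makes angle φ with the slider axis where L sinφ = r sinθ; differentiating, L cosφ·φ̇ = r ω cosθ.
L cosφ = √(L² − r² sin²θ) = 0.11337 m.
|ω_rod| = r ω |cosθ| / √(L² − r² sin²θ) = 0.0448·430.1·0.29070/0.11337 = 49.408 rad/s.

49.4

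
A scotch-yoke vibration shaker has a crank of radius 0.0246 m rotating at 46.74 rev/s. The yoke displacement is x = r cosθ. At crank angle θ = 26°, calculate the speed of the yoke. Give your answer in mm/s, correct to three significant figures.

3170

ω = 293.7 rad/s (from 46.74 rev/s).
x = r cosθ ⇒ ẋ = −rω sinθ.
|v| = rω|sinθ| = 0.0246·293.7·|sin 26°| = 3.167 m/s = 3167 mm/s.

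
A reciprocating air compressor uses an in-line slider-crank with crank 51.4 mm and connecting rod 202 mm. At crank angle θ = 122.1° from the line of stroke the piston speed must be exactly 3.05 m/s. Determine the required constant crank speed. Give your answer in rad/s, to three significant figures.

For an in-line slider-crank, |v_piston| = rω|sinθ|·[1 + r cosθ/√(L² − r² sin²θ)].
With r = 0.0514 m, L = 0.202 m, θ = 122.1°: the bracketed kinematic factor |dx/dθ| = 0.037513 m.
ω = v/|dx/dθ| = 3.05/0.037513 = 81.306 rad/s.

81.3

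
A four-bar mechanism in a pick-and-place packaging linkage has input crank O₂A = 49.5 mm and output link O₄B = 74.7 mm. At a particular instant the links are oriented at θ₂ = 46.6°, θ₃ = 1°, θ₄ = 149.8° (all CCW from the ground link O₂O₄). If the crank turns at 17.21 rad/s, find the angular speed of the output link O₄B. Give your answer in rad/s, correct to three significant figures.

15.7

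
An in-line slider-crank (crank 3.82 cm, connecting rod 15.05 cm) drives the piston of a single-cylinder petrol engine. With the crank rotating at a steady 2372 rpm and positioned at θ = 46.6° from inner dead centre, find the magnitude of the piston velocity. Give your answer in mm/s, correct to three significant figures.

ω = 2π·2372/60 = 248.4 rad/s
For an in-line slider-crank, x = r cosθ + √(L² − r² sin²θ), so v = −rω sinθ·[1 + r cosθ/√(L² − r² sin²θ)].
With r = 0.0382 m, L = 0.1505 m, θ = 46.6°: √(L² − r² sin²θ) = 0.14792 m.
v = −0.0382·248.4·0.72657·[1 + 0.0382·0.68709/0.14792] = -8.1176 m/s.
|v| = 8.1176 m/s = 8117.6 mm/s.

8120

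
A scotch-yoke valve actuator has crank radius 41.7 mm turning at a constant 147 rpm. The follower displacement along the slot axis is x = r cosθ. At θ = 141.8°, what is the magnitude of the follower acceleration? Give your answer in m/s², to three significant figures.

ω = 15.39 rad/s (from 147 rpm).
x = r cosθ ⇒ ẍ = −rω² cosθ (ω constant).
|a| = rω²|cosθ| = 0.0417·(15.39)²·|cos 141.8°| = 7.7655 m/s².

7.77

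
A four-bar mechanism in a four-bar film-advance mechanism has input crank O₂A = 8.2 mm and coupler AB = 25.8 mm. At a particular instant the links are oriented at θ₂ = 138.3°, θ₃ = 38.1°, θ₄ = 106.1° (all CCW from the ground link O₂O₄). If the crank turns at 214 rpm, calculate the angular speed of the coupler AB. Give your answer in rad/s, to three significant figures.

4.09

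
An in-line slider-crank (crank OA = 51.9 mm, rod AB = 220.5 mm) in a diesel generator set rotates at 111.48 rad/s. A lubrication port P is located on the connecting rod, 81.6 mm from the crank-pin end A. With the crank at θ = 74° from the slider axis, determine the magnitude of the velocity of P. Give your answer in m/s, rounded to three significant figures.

5.79

ω = 111.5 rad/s.  Crank-pin speed |V_A| = rω = 5.7858 m/s, perpendicular to OA.
Rod angle: sinφ = −(r/L) sinθ ⇒ φ = -13.077°; ω_rod = −rω cosθ/√(L²−r²sin²θ) = -7.4251 rad/s.
V_P = V_A + ω_rod × AP, with AP = 0.0816 m along the rod.
Components: V_Px = −rω sinθ − a·ω_rod·sinφ = -5.6988 m/s;  V_Py = rω cosθ + a·ω_rod·cosφ = +1.0046 m/s.
|V_P| = √(V_Px² + V_Py²) = 5.7866 m/s.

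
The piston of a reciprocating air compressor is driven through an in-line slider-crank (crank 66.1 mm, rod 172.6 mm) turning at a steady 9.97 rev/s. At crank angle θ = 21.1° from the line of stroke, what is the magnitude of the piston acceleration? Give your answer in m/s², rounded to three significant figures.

ω = 2π·9.97 = 62.64 rad/s
x(θ) = r cosθ + √(L² − r² sin²θ); with ω constant, a = ω²·d²x/dθ².
d²x/dθ² = −r cosθ − r²(cos2θ)/√u − r⁴ sin²2θ/(4u^{3/2}),  u = L² − r² sin²θ = 0.0292245 m².
Substituting r = 0.0661 m, L = 0.1726 m, θ = 21.1°: d²x/dθ² = -0.081033 m.
a = ω²·d²x/dθ² = (62.64)²·(-0.081033) = -317.99 m/s²;  |a| = 317.99 m/s².

318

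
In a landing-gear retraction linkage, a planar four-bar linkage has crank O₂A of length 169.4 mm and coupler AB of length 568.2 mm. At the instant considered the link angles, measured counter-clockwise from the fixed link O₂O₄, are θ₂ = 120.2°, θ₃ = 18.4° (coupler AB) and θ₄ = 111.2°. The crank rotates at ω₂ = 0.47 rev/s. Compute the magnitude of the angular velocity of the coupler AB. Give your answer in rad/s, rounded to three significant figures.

0.138

ω₂ = 2.953 rad/s (from 0.47 rev/s).
Differentiating the loop-closure r₂e^{iθ₂}+r₃e^{iθ₃}=r₁+r₄e^{iθ₄} gives r₂ω₂e^{iθ₂}+r₃ω₃e^{iθ₃}=r₄ω₄e^{iθ₄}.
Eliminating the other unknown: ω₃ = r₂ω₂ sin(θ₄−θ₂) / [r₃ sin(θ₃−θ₄)].
Numerator sine = -0.15643; denominator sine = -0.99881.
Result = 0.1694·2.953·(-0.15643) / (0.5682·(-0.99881)) = +0.13789 rad/s; magnitude 0.13789 rad/s.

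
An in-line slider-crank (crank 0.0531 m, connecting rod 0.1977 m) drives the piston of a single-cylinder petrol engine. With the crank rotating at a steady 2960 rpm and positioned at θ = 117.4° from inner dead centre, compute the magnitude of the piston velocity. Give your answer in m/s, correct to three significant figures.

ω = 2π·2960/60 = 310 rad/s
For an in-line slider-crank, x = r cosθ + √(L² − r² sin²θ), so v = −rω sinθ·[1 + r cosθ/√(L² − r² sin²θ)].
With r = 0.0531 m, L = 0.1977 m, θ = 117.4°: √(L² − r² sin²θ) = 0.192 m.
v = −0.0531·310·0.88782·[1 + 0.0531·-0.46020/0.192] = -12.753 m/s.
|v| = 12.753 m/s.

12.8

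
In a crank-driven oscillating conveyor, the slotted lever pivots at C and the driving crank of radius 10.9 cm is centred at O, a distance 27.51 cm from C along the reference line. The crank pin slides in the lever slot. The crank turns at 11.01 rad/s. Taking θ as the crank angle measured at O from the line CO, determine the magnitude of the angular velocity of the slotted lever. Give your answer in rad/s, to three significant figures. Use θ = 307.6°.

2.68

ω = 11.01 rad/s
Crank pin A relative to C: A = (d + r cosθ, r sinθ); lever angle φ = atan2(r sinθ, d + r cosθ).
Differentiating tanφ: φ̇ = rω(d cosθ + r)/(d² + r² + 2dr cosθ).
d² + r² + 2dr cosθ = |CA|² = 0.124153 m²;  d cosθ + r = +0.27685 m.
|ω_lever| = |0.109·11.01·+0.27685| / 0.124153 = 2.6761 rad/s.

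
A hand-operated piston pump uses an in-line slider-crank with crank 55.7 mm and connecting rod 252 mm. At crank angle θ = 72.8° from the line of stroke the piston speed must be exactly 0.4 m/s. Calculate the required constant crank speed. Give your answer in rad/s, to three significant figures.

For an in-line slider-crank, |v_piston| = rω|sinθ|·[1 + r cosθ/√(L² − r² sin²θ)].
With r = 0.0557 m, L = 0.252 m, θ = 72.8°: the bracketed kinematic factor |dx/dθ| = 0.056767 m.
ω = v/|dx/dθ| = 0.4/0.056767 = 7.0463 rad/s.

7.05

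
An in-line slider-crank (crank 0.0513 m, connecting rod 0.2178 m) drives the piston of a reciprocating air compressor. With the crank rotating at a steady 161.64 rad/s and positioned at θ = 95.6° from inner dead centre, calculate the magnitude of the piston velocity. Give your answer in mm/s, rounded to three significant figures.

ω = 161.6 rad/s
For an in-line slider-crank, x = r cosθ + √(L² − r² sin²θ), so v = −rω sinθ·[1 + r cosθ/√(L² − r² sin²θ)].
With r = 0.0513 m, L = 0.2178 m, θ = 95.6°: √(L² − r² sin²θ) = 0.21173 m.
v = −0.0513·161.6·0.99523·[1 + 0.0513·-0.09758/0.21173] = -8.0574 m/s.
|v| = 8.0574 m/s = 8057.4 mm/s.

8060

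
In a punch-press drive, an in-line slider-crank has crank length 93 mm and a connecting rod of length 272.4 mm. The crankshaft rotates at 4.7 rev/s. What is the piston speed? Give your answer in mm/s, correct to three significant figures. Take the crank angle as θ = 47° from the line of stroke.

2490

ω = 2π·4.7 = 29.53 rad/s
For an in-line slider-crank, x = r cosθ + √(L² − r² sin²θ), so v = −rω sinθ·[1 + r cosθ/√(L² − r² sin²θ)].
With r = 0.093 m, L = 0.2724 m, θ = 47°: √(L² − r² sin²θ) = 0.26377 m.
v = −0.093·29.53·0.73135·[1 + 0.093·0.68200/0.26377] = -2.4916 m/s.
|v| = 2.4916 m/s = 2491.6 mm/s.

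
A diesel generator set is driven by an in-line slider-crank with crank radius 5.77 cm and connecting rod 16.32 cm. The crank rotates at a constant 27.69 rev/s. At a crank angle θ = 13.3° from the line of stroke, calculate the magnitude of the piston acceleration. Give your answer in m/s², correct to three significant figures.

2260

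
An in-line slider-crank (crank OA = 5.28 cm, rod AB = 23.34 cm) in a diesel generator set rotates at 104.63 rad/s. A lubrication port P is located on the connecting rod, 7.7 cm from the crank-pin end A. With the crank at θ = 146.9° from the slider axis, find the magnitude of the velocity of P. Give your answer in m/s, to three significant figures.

4.20

ω = 104.6 rad/s.  Crank-pin speed |V_A| = rω = 5.5245 m/s, perpendicular to OA.
Rod angle: sinφ = −(r/L) sinθ ⇒ φ = -7.096°; ω_rod = −rω cosθ/√(L²−r²sin²θ) = +19.981 rad/s.
V_P = V_A + ω_rod × AP, with AP = 0.077 m along the rod.
Components: V_Px = −rω sinθ − a·ω_rod·sinφ = -2.8268 m/s;  V_Py = rω cosθ + a·ω_rod·cosφ = -3.1012 m/s.
|V_P| = √(V_Px² + V_Py²) = 4.1962 m/s.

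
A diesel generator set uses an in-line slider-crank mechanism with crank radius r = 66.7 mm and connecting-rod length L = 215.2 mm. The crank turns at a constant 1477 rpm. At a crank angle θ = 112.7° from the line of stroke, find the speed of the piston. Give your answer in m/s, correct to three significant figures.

ω = 2π·1477/60 = 154.7 rad/s
For an in-line slider-crank, x = r cosθ + √(L² − r² sin²θ), so v = −rω sinθ·[1 + r cosθ/√(L² − r² sin²θ)].
With r = 0.0667 m, L = 0.2152 m, θ = 112.7°: √(L² − r² sin²θ) = 0.20622 m.
v = −0.0667·154.7·0.92254·[1 + 0.0667·-0.38591/0.20622] = -8.3294 m/s.
|v| = 8.3294 m/s.

8.33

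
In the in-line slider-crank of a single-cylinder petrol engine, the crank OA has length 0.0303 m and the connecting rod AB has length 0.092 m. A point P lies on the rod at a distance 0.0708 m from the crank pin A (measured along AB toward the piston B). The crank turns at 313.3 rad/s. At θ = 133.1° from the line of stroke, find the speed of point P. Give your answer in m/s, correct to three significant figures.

ω = 313.3 rad/s.  Crank-pin speed |V_A| = rω = 9.493 m/s, perpendicular to OA.
Rod angle: sinφ = −(r/L) sinθ ⇒ φ = -13.915°; ω_rod = −rω cosθ/√(L²−r²sin²θ) = +72.635 rad/s.
V_P = V_A + ω_rod × AP, with AP = 0.0708 m along the rod.
Components: V_Px = −rω sinθ − a·ω_rod·sinφ = -5.6948 m/s;  V_Py = rω cosθ + a·ω_rod·cosφ = -1.4947 m/s.
|V_P| = √(V_Px² + V_Py²) = 5.8876 m/s.

5.89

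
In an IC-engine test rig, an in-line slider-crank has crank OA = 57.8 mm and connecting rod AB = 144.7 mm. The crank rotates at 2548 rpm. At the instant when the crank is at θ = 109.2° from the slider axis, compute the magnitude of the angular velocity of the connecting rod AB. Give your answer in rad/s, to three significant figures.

37.8

ω = 266.8 rad/s (converted from 2548 rpm).
The rod makes angle φ with the slider axis where L sinφ = r sinθ; differentiating, L cosφ·φ̇ = r ω cosθ.
L cosφ = √(L² − r² sin²θ) = 0.13401 m.
|ω_rod| = r ω |cosθ| / √(L² − r² sin²θ) = 0.0578·266.8·0.32887/0.13401 = 37.848 rad/s.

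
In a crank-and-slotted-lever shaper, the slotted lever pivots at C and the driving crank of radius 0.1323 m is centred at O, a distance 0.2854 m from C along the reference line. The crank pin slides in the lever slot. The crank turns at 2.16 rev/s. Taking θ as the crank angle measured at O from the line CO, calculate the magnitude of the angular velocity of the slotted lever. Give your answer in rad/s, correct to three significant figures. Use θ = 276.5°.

ω = 13.57 rad/s (from 2.16 rev/s).
Crank pin A relative to C: A = (d + r cosθ, r sinθ); lever angle φ = atan2(r sinθ, d + r cosθ).
Differentiating tanφ: φ̇ = rω(d cosθ + r)/(d² + r² + 2dr cosθ).
d² + r² + 2dr cosθ = |CA|² = 0.107505 m²;  d cosθ + r = +0.16461 m.
|ω_lever| = |0.1323·13.57·+0.16461| / 0.107505 = 2.7493 rad/s.

2.75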